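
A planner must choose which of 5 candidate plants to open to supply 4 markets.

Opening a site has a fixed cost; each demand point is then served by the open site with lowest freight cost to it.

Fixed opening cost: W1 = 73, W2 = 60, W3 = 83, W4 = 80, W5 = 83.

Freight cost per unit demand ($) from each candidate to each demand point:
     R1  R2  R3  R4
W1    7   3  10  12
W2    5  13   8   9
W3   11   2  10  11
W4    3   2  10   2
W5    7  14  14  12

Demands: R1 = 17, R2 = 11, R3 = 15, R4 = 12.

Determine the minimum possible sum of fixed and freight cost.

327

Open {W4}: assign each demand point to its cheapest open site.
  R1→W4 17×3=51, R2→W4 11×2=22, R3→W4 15×10=150, R4→W4 12×2=24
  freight cost 247, fixed 80 → total 327.
Compare {W2, W4}: freight cost 217 + fixed 140 = 357.
Compare {W1, W4}: freight cost 247 + fixed 153 = 400.
Compare {W3, W4}: freight cost 247 + fixed 163 = 410.
All other subsets cost ≥ 357. Minimum total cost: 327.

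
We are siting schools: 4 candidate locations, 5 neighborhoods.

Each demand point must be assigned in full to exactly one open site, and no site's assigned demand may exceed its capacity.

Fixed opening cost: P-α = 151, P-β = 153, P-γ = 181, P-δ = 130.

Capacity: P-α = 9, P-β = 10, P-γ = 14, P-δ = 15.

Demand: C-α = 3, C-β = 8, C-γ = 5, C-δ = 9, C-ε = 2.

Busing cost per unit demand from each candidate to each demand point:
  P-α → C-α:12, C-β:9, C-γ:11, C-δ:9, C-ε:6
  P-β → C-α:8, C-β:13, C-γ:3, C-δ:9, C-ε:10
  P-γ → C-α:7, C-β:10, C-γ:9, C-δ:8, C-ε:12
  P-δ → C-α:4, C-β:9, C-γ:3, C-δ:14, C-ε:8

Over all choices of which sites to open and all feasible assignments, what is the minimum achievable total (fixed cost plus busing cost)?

Open {P-γ, P-δ}; cheapest assignment that respects the capacities:
  P-γ (cap 14, load 12): C-α, C-δ — cost 3×7 + 9×8 = 93
  P-δ (cap 15, load 15): C-β, C-γ, C-ε — cost 8×9 + 5×3 + 2×8 = 103
  Shipping 196, fixed 311 → total 507.
  Any other capacity-feasible assignment to {P-γ, P-δ} ships for at least 196.
Compare {P-α, P-β, P-δ}: its best feasible assignment gives total 630.
Compare {P-α, P-γ, P-δ}: its best feasible assignment gives total 649.
Every other set of open sites that can feasibly serve all demand totals ≥ 630 even under its best assignment. Minimum: 507.

507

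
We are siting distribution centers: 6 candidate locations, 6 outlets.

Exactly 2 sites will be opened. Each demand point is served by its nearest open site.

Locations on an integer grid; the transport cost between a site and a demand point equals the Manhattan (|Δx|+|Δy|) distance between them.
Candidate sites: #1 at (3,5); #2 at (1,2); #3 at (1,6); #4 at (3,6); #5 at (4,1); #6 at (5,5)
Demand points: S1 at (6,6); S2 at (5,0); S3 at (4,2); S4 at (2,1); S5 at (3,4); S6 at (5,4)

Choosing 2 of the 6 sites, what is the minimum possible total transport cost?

Open {#5, #6}.
  S1→#6 2, S2→#5 2, S3→#5 1, S4→#5 2, S5→#6 3, S6→#6 1  ⇒ total 11.
Compare {#1, #5}: total 13.
Compare {#4, #5}: total 14.
No size-2 selection does better; minimum is 11.

11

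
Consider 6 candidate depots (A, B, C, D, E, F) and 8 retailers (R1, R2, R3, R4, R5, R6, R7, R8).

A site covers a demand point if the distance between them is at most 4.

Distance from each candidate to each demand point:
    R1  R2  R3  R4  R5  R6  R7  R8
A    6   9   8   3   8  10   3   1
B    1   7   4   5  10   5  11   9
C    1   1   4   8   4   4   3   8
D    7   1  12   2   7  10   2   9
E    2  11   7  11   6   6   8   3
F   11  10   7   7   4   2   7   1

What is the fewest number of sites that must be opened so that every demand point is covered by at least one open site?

Coverage sets (demand points within 4 of each site):
  A: {R4, R7, R8}
  B: {R1, R3}
  C: {R1, R2, R3, R5, R6, R7}
  D: {R2, R4, R7}
  E: {R1, R8}
  F: {R5, R6, R8}
No single site covers all 8 demand points.
But {A, C} covers everything, so the minimum is 2.

2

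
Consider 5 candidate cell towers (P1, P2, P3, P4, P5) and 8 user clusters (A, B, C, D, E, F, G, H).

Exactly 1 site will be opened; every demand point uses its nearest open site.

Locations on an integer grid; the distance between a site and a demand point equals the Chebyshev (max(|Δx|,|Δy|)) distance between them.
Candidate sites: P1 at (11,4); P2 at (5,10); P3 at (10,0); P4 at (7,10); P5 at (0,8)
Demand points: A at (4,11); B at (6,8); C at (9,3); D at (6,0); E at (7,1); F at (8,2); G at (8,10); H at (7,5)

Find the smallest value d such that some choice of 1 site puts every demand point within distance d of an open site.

7

Open {P1}.
  Farthest demand point is A at distance 7 (to P1); all others are ≤ 7.
With {P5} the worst case is 9.
With {P2} the worst case is 10.
No size-1 selection achieves below 7.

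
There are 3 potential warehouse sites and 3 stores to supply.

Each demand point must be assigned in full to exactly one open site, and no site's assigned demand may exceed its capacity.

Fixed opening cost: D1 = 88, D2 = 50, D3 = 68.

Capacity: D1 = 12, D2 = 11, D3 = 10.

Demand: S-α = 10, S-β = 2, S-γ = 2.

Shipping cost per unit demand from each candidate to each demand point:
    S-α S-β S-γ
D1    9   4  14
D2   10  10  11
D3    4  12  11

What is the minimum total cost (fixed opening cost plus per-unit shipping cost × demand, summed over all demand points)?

Open {D2, D3}; cheapest assignment that respects the capacities:
  D2 (cap 11, load 4): S-β, S-γ — cost 2×10 + 2×11 = 42
  D3 (cap 10, load 10): S-α — cost 10×4 = 40
  Shipping 82, fixed 118 → total 200.
  Any other capacity-feasible assignment to {D2, D3} ships for at least 82.
Compare {D1, D3}: its best feasible assignment gives total 232.
Compare {D1, D2}: its best feasible assignment gives total 258.
Every other set of open sites that can feasibly serve all demand totals ≥ 232 even under its best assignment. Minimum: 200.

200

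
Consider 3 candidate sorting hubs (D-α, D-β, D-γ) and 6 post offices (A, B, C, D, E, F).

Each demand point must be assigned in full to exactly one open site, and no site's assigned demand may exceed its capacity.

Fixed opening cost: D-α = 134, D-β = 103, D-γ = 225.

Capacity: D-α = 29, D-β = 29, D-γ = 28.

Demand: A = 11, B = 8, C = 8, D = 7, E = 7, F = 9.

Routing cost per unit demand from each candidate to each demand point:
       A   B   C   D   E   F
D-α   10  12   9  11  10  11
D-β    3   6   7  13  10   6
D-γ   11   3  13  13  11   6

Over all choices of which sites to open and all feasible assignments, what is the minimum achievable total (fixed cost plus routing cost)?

591

Open {D-α, D-β}; cheapest assignment that respects the capacities:
  D-α (cap 29, load 22): C, D, E — cost 8×9 + 7×11 + 7×10 = 219
  D-β (cap 29, load 28): A, B, F — cost 11×3 + 8×6 + 9×6 = 135
  Shipping 354, fixed 237 → total 591.
  Any other capacity-feasible assignment to {D-α, D-β} ships for at least 354.
Compare {D-β, D-γ}: its best feasible assignment gives total 656.
Compare {D-α, D-γ}: its best feasible assignment gives total 773.
Every other set of open sites that can feasibly serve all demand totals ≥ 656 even under its best assignment. Minimum: 591.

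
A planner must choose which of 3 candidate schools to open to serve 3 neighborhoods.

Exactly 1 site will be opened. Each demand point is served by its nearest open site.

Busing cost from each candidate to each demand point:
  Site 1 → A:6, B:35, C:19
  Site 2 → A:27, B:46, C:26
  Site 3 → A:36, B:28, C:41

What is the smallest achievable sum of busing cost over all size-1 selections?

60

Open {Site 1}.
  A→Site 1 6, B→Site 1 35, C→Site 1 19  ⇒ total 60.
Compare {Site 2}: total 99.
Compare {Site 3}: total 105.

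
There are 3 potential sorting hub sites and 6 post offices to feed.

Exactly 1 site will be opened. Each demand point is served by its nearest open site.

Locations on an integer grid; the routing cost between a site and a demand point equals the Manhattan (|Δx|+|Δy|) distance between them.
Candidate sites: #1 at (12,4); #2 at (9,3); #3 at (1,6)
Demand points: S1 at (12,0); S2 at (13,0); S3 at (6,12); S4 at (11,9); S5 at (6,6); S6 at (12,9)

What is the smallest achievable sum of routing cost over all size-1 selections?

42

Open {#1}.
  S1→#1 4, S2→#1 5, S3→#1 14, S4→#1 6, S5→#1 8, S6→#1 5  ⇒ total 42.
Compare {#2}: total 48.
Compare {#3}: total 78.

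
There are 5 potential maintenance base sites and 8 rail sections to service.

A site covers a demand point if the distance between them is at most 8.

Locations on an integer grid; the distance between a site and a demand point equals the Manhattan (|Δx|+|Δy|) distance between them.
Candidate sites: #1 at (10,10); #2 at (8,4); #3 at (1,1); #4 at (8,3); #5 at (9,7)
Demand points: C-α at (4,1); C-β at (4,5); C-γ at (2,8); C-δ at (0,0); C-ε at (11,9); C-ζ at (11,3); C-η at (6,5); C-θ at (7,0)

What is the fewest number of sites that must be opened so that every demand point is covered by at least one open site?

Coverage sets (demand points within 8 of each site):
  #1: {C-ε, C-ζ}
  #2: {C-α, C-β, C-ε, C-ζ, C-η, C-θ}
  #3: {C-α, C-β, C-γ, C-δ, C-θ}
  #4: {C-α, C-β, C-ζ, C-η, C-θ}
  #5: {C-β, C-γ, C-ε, C-ζ, C-η}
No single site covers all 8 demand points.
But {#2, #3} covers everything, so the minimum is 2.

2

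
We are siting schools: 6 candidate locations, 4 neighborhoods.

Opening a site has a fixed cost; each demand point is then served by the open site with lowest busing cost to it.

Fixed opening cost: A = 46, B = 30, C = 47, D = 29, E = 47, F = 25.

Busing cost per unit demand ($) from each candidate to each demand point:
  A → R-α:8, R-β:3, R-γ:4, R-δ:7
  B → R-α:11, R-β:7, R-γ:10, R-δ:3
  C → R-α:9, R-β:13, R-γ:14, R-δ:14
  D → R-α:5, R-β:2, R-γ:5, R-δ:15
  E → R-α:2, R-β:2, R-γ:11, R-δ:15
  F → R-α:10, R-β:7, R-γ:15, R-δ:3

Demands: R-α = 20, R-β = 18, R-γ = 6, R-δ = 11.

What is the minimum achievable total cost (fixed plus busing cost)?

240

Open {D, E, F}: assign each demand point to its cheapest open site.
  R-α→E 20×2=40, R-β→D 18×2=36, R-γ→D 6×5=30, R-δ→F 11×3=33
  busing cost 139, fixed 101 → total 240.
Compare {B, D, E}: busing cost 139 + fixed 106 = 245.
Compare {B, E}: busing cost 169 + fixed 77 = 246.
Compare {E, F}: busing cost 175 + fixed 72 = 247.
All other subsets cost ≥ 245. Minimum total cost: 240.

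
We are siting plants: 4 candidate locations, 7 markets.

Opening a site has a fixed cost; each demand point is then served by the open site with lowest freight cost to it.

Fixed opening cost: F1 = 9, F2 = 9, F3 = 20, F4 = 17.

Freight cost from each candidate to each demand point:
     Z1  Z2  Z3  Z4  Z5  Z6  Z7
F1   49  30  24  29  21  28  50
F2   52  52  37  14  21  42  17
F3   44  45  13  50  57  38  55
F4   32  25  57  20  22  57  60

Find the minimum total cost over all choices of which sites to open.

Open {F1, F2, F4}: assign each demand point to its cheapest open site.
  Z1→F4 32, Z2→F4 25, Z3→F1 24, Z4→F2 14, Z5→F1 21, Z6→F1 28, Z7→F2 17
  freight cost 161, fixed 35 → total 196.
Compare {F1, F2}: freight cost 183 + fixed 18 = 201.
Compare {F1, F2, F3}: freight cost 167 + fixed 38 = 205.
Compare {F1, F2, F3, F4}: freight cost 150 + fixed 55 = 205.
All other subsets cost ≥ 201. Minimum total cost: 196.

196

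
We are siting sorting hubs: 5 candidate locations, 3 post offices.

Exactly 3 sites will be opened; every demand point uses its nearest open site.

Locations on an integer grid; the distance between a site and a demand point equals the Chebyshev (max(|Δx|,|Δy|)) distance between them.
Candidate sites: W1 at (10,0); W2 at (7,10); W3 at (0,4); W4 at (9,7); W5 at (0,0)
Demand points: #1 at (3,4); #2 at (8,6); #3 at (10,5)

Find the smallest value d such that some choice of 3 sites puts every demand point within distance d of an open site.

3

Open {W1, W3, W4}.
  Farthest demand point is #1 at distance 3 (to W3); all others are ≤ 3.
With {W2, W3, W4} the worst case is 3.
With {W3, W4, W5} the worst case is 3.
No size-3 selection achieves below 3.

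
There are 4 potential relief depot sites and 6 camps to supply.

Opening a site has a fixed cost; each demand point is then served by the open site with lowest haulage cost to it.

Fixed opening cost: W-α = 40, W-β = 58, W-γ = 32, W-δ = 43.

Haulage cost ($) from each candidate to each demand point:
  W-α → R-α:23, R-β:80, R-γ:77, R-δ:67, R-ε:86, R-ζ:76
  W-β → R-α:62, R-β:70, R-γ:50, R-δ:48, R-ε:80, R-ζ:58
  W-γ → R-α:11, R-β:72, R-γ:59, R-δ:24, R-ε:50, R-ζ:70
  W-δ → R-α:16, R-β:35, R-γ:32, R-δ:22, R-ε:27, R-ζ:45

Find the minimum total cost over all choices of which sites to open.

220

Open {W-δ}: assign each demand point to its cheapest open site.
  R-α→W-δ 16, R-β→W-δ 35, R-γ→W-δ 32, R-δ→W-δ 22, R-ε→W-δ 27, R-ζ→W-δ 45
  haulage cost 177, fixed 43 → total 220.
Compare {W-γ, W-δ}: haulage cost 172 + fixed 75 = 247.
Compare {W-α, W-δ}: haulage cost 177 + fixed 83 = 260.
Compare {W-β, W-δ}: haulage cost 177 + fixed 101 = 278.
All other subsets cost ≥ 247. Minimum total cost: 220.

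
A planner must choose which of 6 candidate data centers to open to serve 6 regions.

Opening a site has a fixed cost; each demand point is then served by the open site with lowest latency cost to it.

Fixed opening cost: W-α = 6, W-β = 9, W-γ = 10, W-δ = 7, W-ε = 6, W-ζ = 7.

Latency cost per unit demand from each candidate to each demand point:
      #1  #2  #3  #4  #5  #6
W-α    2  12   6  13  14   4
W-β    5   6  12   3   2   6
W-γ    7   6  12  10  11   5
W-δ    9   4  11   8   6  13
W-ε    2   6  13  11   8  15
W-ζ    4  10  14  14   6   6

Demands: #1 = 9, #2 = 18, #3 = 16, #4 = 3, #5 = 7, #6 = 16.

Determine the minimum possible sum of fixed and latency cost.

295

Open {W-α, W-β, W-δ}: assign each demand point to its cheapest open site.
  #1→W-α 9×2=18, #2→W-δ 18×4=72, #3→W-α 16×6=96, #4→W-β 3×3=9, #5→W-β 7×2=14, #6→W-α 16×4=64
  latency cost 273, fixed 22 → total 295.
Compare {W-α, W-β, W-δ, W-ε}: latency cost 273 + fixed 28 = 301.
Compare {W-α, W-β, W-δ, W-ζ}: latency cost 273 + fixed 29 = 302.
Compare {W-α, W-β, W-γ, W-δ}: latency cost 273 + fixed 32 = 305.
All other subsets cost ≥ 301. Minimum total cost: 295.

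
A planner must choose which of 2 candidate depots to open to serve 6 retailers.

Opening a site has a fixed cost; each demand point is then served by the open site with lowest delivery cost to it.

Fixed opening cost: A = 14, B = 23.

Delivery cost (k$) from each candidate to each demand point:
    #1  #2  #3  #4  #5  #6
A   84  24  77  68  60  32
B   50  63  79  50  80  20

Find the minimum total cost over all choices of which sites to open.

Open {A, B}: assign each demand point to its cheapest open site.
  #1→B 50, #2→A 24, #3→A 77, #4→B 50, #5→A 60, #6→B 20
  delivery cost 281, fixed 37 → total 318.
Compare {A}: delivery cost 345 + fixed 14 = 359.
Compare {B}: delivery cost 342 + fixed 23 = 365.

318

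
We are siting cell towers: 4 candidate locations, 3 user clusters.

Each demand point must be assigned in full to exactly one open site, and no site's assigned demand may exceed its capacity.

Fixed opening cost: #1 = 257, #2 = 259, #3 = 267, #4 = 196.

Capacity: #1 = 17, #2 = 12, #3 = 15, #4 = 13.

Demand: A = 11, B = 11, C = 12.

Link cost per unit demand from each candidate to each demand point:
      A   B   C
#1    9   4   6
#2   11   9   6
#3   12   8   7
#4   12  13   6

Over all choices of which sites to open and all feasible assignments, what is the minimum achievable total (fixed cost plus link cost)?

949

Open {#1, #2, #4}; cheapest assignment that respects the capacities:
  #1 (cap 17, load 11): B — cost 11×4 = 44
  #2 (cap 12, load 11): A — cost 11×11 = 121
  #4 (cap 13, load 12): C — cost 12×6 = 72
  Shipping 237, fixed 712 → total 949.
  Any other capacity-feasible assignment to {#1, #2, #4} ships for at least 237.
Compare {#1, #3, #4}: its best feasible assignment gives total 968.
Compare {#2, #3, #4}: its best feasible assignment gives total 1003.
Every other set of open sites that can feasibly serve all demand totals ≥ 968 even under its best assignment. Minimum: 949.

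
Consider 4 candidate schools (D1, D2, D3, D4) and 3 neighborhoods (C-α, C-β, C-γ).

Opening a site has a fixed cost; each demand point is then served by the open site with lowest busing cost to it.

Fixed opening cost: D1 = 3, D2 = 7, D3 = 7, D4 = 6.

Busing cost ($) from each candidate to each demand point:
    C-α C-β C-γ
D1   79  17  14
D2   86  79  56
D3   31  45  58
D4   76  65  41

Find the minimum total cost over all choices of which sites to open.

Open {D1, D3}: assign each demand point to its cheapest open site.
  C-α→D3 31, C-β→D1 17, C-γ→D1 14
  busing cost 62, fixed 10 → total 72.
Compare {D1, D3, D4}: busing cost 62 + fixed 16 = 78.
Compare {D1, D2, D3}: busing cost 62 + fixed 17 = 79.
Compare {D1, D2, D3, D4}: busing cost 62 + fixed 23 = 85.
All other subsets cost ≥ 78. Minimum total cost: 72.

72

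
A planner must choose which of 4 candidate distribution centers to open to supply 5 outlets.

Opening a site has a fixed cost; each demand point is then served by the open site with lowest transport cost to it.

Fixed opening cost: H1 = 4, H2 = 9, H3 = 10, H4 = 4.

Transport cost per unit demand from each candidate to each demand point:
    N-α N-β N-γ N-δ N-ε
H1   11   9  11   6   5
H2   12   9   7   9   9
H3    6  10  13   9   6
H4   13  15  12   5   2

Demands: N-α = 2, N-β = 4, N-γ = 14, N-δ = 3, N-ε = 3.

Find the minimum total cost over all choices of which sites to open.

Open {H2, H3, H4}: assign each demand point to its cheapest open site.
  N-α→H3 2×6=12, N-β→H2 4×9=36, N-γ→H2 14×7=98, N-δ→H4 3×5=15, N-ε→H4 3×2=6
  transport cost 167, fixed 23 → total 190.
Compare {H2, H4}: transport cost 179 + fixed 13 = 192.
Compare {H1, H2, H4}: transport cost 177 + fixed 17 = 194.
Compare {H1, H2, H3, H4}: transport cost 167 + fixed 27 = 194.
All other subsets cost ≥ 192. Minimum total cost: 190.

190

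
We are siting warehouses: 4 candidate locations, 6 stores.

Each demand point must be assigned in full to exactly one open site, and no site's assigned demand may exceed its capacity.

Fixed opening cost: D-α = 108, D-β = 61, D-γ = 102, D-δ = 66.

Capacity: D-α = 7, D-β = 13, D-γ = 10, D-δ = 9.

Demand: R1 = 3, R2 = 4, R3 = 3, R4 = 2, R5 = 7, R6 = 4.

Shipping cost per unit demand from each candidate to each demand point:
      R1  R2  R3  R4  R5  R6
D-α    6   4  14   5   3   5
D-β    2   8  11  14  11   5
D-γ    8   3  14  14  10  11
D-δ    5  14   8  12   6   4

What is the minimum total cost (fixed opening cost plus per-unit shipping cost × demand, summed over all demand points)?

358

Open {D-α, D-β, D-δ}; cheapest assignment that respects the capacities:
  D-α (cap 7, load 7): R5 — cost 7×3 = 21
  D-β (cap 13, load 7): R1, R2 — cost 3×2 + 4×8 = 38
  D-δ (cap 9, load 9): R3, R4, R6 — cost 3×8 + 2×12 + 4×4 = 64
  Shipping 123, fixed 235 → total 358.
  Any other capacity-feasible assignment to {D-α, D-β, D-δ} ships for at least 123.
Compare {D-β, D-γ}: its best feasible assignment gives total 361.
Compare {D-β, D-γ, D-δ}: its best feasible assignment gives total 366.
Every other set of open sites that can feasibly serve all demand totals ≥ 361 even under its best assignment. Minimum: 358.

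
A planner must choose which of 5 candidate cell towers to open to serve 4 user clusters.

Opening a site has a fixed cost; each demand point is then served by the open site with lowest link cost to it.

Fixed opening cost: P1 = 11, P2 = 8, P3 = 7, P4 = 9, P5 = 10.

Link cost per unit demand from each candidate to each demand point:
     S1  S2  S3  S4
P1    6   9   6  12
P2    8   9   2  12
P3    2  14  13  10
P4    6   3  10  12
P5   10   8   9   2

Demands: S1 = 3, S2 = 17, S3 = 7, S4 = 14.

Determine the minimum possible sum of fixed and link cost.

133

Open {P2, P3, P4, P5}: assign each demand point to its cheapest open site.
  S1→P3 3×2=6, S2→P4 17×3=51, S3→P2 7×2=14, S4→P5 14×2=28
  link cost 99, fixed 34 → total 133.
Compare {P2, P4, P5}: link cost 111 + fixed 27 = 138.
Compare {P1, P2, P3, P4, P5}: link cost 99 + fixed 45 = 144.
Compare {P1, P2, P4, P5}: link cost 111 + fixed 38 = 149.
All other subsets cost ≥ 138. Minimum total cost: 133.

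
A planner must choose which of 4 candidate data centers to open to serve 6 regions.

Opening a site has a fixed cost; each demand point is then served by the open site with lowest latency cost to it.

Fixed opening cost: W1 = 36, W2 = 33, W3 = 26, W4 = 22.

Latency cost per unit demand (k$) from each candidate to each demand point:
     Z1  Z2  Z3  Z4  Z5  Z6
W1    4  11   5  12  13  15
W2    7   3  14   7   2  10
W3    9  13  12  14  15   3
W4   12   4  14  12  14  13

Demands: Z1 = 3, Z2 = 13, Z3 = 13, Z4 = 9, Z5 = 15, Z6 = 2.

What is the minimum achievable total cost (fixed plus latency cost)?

298

Open {W1, W2}: assign each demand point to its cheapest open site.
  Z1→W1 3×4=12, Z2→W2 13×3=39, Z3→W1 13×5=65, Z4→W2 9×7=63, Z5→W2 15×2=30, Z6→W2 2×10=20
  latency cost 229, fixed 69 → total 298.
Compare {W1, W2, W3}: latency cost 215 + fixed 95 = 310.
Compare {W1, W2, W4}: latency cost 229 + fixed 91 = 320.
Compare {W1, W2, W3, W4}: latency cost 215 + fixed 117 = 332.
All other subsets cost ≥ 310. Minimum total cost: 298.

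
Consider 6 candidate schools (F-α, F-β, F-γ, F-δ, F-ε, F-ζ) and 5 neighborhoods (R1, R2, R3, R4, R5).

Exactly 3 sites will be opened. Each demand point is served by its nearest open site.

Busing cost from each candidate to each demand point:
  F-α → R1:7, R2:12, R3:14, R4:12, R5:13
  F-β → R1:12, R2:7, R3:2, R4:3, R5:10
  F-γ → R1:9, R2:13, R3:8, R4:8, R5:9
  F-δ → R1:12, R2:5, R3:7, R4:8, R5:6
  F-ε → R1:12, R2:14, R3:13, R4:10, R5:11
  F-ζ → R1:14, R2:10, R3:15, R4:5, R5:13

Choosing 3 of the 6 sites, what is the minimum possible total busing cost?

Open {F-α, F-β, F-δ}.
  R1→F-α 7, R2→F-δ 5, R3→F-β 2, R4→F-β 3, R5→F-δ 6  ⇒ total 23.
Compare {F-β, F-γ, F-δ}: total 25.
Compare {F-α, F-β, F-γ}: total 28.
No size-3 selection does better; minimum is 23.

23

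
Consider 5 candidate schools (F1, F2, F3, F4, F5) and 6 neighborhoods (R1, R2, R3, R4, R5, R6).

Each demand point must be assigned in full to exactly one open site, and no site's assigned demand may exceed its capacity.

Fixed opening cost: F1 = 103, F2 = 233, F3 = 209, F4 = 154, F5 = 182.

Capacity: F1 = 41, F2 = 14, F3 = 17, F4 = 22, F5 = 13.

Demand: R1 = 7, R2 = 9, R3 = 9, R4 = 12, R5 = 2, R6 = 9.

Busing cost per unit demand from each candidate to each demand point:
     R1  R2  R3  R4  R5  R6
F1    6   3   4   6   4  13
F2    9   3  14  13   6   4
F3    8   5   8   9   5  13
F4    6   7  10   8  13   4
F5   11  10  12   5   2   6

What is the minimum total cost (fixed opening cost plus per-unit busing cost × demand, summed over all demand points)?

Open {F1, F4}; cheapest assignment that respects the capacities:
  F1 (cap 41, load 39): R1, R2, R3, R4, R5 — cost 7×6 + 9×3 + 9×4 + 12×6 + 2×4 = 185
  F4 (cap 22, load 9): R6 — cost 9×4 = 36
  Shipping 221, fixed 257 → total 478.
  Any other capacity-feasible assignment to {F1, F4} ships for at least 221.
Compare {F1, F5}: its best feasible assignment gives total 520.
Compare {F1, F2}: its best feasible assignment gives total 557.
Every other set of open sites that can feasibly serve all demand totals ≥ 520 even under its best assignment. Minimum: 478.

478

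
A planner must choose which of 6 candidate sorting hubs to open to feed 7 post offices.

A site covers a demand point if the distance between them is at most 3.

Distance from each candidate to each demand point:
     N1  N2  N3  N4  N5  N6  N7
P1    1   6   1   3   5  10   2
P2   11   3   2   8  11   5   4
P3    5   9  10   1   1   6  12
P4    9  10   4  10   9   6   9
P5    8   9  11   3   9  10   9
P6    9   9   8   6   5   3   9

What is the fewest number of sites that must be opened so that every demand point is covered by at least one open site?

Coverage sets (demand points within 3 of each site):
  P1: {N1, N3, N4, N7}
  P2: {N2, N3}
  P3: {N4, N5}
  P4: {}
  P5: {N4}
  P6: {N6}
No 3 sites suffice: every size-3 union leaves at least one demand point uncovered.
But {P1, P2, P3, P6} covers everything, so the minimum is 4.

4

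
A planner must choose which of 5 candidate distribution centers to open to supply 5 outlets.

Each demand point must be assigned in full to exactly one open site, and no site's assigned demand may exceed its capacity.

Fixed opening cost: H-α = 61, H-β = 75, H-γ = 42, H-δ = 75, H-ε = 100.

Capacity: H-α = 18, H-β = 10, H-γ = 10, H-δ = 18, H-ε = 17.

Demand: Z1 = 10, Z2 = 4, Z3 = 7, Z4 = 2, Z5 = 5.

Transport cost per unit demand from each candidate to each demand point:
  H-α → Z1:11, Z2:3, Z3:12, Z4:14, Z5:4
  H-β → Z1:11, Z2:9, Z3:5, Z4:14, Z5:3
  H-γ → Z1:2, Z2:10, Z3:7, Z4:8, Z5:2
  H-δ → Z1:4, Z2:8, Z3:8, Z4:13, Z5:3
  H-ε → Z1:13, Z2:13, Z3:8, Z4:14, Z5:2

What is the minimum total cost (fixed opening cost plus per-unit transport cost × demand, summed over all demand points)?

266

Open {H-γ, H-δ}; cheapest assignment that respects the capacities:
  H-γ (cap 10, load 10): Z1 — cost 10×2 = 20
  H-δ (cap 18, load 18): Z2, Z3, Z4, Z5 — cost 4×8 + 7×8 + 2×13 + 5×3 = 129
  Shipping 149, fixed 117 → total 266.
  Any other capacity-feasible assignment to {H-γ, H-δ} ships for at least 149.
Compare {H-α, H-γ}: its best feasible assignment gives total 267.
Compare {H-α, H-δ}: its best feasible assignment gives total 292.
Every other set of open sites that can feasibly serve all demand totals ≥ 267 even under its best assignment. Minimum: 266.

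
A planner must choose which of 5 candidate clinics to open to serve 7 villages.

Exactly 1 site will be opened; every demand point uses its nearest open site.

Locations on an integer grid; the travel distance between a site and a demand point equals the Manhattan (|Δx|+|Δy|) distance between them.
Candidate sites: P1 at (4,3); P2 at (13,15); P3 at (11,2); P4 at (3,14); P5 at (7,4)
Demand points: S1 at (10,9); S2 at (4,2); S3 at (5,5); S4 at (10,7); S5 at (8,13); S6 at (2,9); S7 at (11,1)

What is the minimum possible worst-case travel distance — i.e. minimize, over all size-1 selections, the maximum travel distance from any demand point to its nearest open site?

10

Open {P5}.
  Farthest demand point is S5 at travel distance 10 (to P5); all others are ≤ 10.
With {P1} the worst case is 14.
With {P3} the worst case is 16.
No size-1 selection achieves below 10.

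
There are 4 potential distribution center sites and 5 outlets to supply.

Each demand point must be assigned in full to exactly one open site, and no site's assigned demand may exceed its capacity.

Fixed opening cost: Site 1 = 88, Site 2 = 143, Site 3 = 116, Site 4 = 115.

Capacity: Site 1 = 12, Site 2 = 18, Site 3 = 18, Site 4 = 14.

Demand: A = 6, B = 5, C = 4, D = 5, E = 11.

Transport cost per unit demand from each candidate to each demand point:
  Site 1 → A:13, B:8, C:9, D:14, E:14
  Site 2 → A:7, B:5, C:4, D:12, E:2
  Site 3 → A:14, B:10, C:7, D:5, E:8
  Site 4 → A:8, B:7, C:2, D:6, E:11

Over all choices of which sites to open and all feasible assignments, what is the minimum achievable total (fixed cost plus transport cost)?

395

Open {Site 2, Site 4}; cheapest assignment that respects the capacities:
  Site 2 (cap 18, load 17): A, E — cost 6×7 + 11×2 = 64
  Site 4 (cap 14, load 14): B, C, D — cost 5×7 + 4×2 + 5×6 = 73
  Shipping 137, fixed 258 → total 395.
  Any other capacity-feasible assignment to {Site 2, Site 4} ships for at least 137.
Compare {Site 2, Site 3}: its best feasible assignment gives total 426.
Compare {Site 3, Site 4}: its best feasible assignment gives total 476.
Every other set of open sites that can feasibly serve all demand totals ≥ 426 even under its best assignment. Minimum: 395.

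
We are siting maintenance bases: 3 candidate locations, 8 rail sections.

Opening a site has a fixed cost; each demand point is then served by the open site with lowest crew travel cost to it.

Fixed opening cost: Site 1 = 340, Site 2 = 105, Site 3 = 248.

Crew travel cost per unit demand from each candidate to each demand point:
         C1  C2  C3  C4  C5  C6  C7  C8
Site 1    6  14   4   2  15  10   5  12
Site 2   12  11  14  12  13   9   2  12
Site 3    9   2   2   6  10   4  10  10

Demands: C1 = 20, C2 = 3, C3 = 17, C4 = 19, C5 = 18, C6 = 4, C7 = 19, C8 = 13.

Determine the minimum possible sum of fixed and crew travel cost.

Open {Site 2, Site 3}: assign each demand point to its cheapest open site.
  C1→Site 3 20×9=180, C2→Site 3 3×2=6, C3→Site 3 17×2=34, C4→Site 3 19×6=114, C5→Site 3 18×10=180, C6→Site 3 4×4=16, C7→Site 2 19×2=38, C8→Site 3 13×10=130
  crew travel cost 698, fixed 353 → total 1051.
Compare {Site 3}: crew travel cost 850 + fixed 248 = 1098.
Compare {Site 1, Site 2}: crew travel cost 723 + fixed 445 = 1168.
Compare {Site 1}: crew travel cost 829 + fixed 340 = 1169.
All other subsets cost ≥ 1098. Minimum total cost: 1051.

1051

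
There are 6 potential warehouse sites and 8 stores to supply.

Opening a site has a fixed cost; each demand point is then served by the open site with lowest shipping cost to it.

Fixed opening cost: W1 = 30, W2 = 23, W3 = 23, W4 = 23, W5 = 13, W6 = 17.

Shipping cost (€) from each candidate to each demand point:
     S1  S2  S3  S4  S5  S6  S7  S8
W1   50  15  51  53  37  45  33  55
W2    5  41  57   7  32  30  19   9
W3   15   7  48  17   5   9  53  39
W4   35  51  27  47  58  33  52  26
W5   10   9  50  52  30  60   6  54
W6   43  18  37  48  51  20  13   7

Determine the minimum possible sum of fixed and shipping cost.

150

Open {W3, W6}: assign each demand point to its cheapest open site.
  S1→W3 15, S2→W3 7, S3→W6 37, S4→W3 17, S5→W3 5, S6→W3 9, S7→W6 13, S8→W6 7
  shipping cost 110, fixed 40 → total 150.
Compare {W3, W5, W6}: shipping cost 98 + fixed 53 = 151.
Compare {W2, W3, W6}: shipping cost 90 + fixed 63 = 153.
Compare {W2, W3}: shipping cost 109 + fixed 46 = 155.
All other subsets cost ≥ 151. Minimum total cost: 150.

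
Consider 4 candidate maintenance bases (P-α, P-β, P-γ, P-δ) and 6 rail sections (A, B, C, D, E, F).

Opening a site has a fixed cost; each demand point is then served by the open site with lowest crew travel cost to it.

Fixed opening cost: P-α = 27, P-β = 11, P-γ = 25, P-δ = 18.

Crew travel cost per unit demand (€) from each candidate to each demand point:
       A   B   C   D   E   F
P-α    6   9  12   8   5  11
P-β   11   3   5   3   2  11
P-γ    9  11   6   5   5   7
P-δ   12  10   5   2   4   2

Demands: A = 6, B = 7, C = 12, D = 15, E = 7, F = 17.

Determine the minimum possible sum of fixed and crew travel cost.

Open {P-α, P-β, P-δ}: assign each demand point to its cheapest open site.
  A→P-α 6×6=36, B→P-β 7×3=21, C→P-β 12×5=60, D→P-δ 15×2=30, E→P-β 7×2=14, F→P-δ 17×2=34
  crew travel cost 195, fixed 56 → total 251.
Compare {P-β, P-δ}: crew travel cost 225 + fixed 29 = 254.
Compare {P-β, P-γ, P-δ}: crew travel cost 213 + fixed 54 = 267.
Compare {P-α, P-β, P-γ, P-δ}: crew travel cost 195 + fixed 81 = 276.
All other subsets cost ≥ 254. Minimum total cost: 251.

251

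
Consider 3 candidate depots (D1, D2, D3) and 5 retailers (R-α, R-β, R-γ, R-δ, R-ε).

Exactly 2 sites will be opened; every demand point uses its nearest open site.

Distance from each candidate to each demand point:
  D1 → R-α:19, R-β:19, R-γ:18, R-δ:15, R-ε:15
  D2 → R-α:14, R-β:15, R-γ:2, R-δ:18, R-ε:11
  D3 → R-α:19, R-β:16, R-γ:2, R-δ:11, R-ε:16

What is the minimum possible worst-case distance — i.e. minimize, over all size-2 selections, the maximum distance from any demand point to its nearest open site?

Open {D1, D2}.
  Farthest demand point is R-β at distance 15 (to D2); all others are ≤ 15.
With {D2, D3} the worst case is 15.
With {D1, D3} the worst case is 19.
No size-2 selection achieves below 15.

15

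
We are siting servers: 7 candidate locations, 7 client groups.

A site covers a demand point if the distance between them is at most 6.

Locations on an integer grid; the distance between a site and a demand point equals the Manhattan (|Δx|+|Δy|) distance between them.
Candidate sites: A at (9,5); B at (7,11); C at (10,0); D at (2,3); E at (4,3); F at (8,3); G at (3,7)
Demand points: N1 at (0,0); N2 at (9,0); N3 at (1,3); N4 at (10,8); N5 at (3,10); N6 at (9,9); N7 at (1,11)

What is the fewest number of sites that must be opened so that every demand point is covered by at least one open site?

3

Coverage sets (demand points within 6 of each site):
  A: {N2, N4, N6}
  B: {N4, N5, N6, N7}
  C: {N2}
  D: {N1, N3}
  E: {N3}
  F: {N2}
  G: {N3, N5, N7}
No 2 sites suffice: every size-2 union leaves at least one demand point uncovered.
But {A, B, D} covers everything, so the minimum is 3.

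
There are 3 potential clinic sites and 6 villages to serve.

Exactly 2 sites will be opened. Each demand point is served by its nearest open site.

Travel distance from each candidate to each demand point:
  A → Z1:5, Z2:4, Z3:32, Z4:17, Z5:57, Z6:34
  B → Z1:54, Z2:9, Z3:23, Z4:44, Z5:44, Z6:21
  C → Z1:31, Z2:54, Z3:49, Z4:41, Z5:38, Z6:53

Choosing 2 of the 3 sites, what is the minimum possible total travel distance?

Open {A, B}.
  Z1→A 5, Z2→A 4, Z3→B 23, Z4→A 17, Z5→B 44, Z6→B 21  ⇒ total 114.
Compare {A, C}: total 130.
Compare {B, C}: total 163.

114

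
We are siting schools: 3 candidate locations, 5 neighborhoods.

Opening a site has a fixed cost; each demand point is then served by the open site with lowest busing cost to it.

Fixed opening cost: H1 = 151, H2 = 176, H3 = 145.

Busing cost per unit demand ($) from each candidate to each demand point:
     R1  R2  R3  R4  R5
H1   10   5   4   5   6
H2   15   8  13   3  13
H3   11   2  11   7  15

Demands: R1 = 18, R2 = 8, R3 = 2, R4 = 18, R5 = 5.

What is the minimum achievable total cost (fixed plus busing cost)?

499

Open {H1}: assign each demand point to its cheapest open site.
  R1→H1 18×10=180, R2→H1 8×5=40, R3→H1 2×4=8, R4→H1 18×5=90, R5→H1 5×6=30
  busing cost 348, fixed 151 → total 499.
Compare {H3}: busing cost 437 + fixed 145 = 582.
Compare {H1, H3}: busing cost 324 + fixed 296 = 620.
Compare {H1, H2}: busing cost 312 + fixed 327 = 639.
All other subsets cost ≥ 582. Minimum total cost: 499.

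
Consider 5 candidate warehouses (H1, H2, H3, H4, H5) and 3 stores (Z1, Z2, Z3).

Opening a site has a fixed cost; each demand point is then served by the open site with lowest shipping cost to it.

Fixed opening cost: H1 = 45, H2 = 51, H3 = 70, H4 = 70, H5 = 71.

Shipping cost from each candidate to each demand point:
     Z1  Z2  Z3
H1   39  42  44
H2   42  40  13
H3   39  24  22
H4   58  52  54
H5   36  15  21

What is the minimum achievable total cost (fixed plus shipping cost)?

Open {H5}: assign each demand point to its cheapest open site.
  Z1→H5 36, Z2→H5 15, Z3→H5 21
  shipping cost 72, fixed 71 → total 143.
Compare {H2}: shipping cost 95 + fixed 51 = 146.
Compare {H3}: shipping cost 85 + fixed 70 = 155.
Compare {H1}: shipping cost 125 + fixed 45 = 170.
All other subsets cost ≥ 146. Minimum total cost: 143.

143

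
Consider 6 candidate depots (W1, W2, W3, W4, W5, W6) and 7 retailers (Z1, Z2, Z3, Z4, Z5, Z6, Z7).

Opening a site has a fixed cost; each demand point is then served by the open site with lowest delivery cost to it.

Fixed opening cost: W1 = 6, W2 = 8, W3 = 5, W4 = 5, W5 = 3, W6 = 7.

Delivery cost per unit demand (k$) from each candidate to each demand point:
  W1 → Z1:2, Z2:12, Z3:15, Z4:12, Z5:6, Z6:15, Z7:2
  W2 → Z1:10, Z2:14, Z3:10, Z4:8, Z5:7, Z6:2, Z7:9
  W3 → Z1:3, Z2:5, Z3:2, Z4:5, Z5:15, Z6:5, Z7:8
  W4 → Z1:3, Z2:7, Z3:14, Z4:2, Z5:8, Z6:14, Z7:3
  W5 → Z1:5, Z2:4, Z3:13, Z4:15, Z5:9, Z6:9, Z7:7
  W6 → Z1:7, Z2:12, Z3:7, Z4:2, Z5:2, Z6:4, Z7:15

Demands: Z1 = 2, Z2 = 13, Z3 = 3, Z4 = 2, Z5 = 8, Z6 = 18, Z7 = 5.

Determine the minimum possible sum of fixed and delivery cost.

157

Open {W1, W2, W3, W5, W6}: assign each demand point to its cheapest open site.
  Z1→W1 2×2=4, Z2→W5 13×4=52, Z3→W3 3×2=6, Z4→W6 2×2=4, Z5→W6 8×2=16, Z6→W2 18×2=36, Z7→W1 5×2=10
  delivery cost 128, fixed 29 → total 157.
Compare {W1, W2, W3, W4, W5, W6}: delivery cost 128 + fixed 34 = 162.
Compare {W2, W3, W4, W5, W6}: delivery cost 135 + fixed 28 = 163.
Compare {W1, W2, W3, W6}: delivery cost 141 + fixed 26 = 167.
All other subsets cost ≥ 162. Minimum total cost: 157.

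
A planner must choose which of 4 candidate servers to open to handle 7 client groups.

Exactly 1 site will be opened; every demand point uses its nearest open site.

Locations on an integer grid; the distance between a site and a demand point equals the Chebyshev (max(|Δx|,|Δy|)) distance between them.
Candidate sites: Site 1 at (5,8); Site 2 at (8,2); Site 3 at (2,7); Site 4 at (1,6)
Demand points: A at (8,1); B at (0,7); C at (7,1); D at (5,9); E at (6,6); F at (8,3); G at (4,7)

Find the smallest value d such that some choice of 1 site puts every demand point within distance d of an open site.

6

Open {Site 3}.
  Farthest demand point is A at distance 6 (to Site 3); all others are ≤ 6.
With {Site 1} the worst case is 7.
With {Site 4} the worst case is 7.
No size-1 selection achieves below 6.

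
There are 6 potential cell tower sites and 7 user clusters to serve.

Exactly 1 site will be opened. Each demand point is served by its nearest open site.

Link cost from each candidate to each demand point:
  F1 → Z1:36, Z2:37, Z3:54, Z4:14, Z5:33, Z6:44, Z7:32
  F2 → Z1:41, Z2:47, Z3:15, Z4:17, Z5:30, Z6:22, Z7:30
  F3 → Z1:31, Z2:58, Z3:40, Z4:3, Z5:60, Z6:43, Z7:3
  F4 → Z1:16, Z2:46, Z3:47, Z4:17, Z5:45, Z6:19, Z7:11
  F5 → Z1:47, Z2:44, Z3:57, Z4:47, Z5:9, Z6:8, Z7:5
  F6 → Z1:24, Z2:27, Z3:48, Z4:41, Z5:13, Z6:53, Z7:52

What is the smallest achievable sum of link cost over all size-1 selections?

Open {F4}.
  Z1→F4 16, Z2→F4 46, Z3→F4 47, Z4→F4 17, Z5→F4 45, Z6→F4 19, Z7→F4 11  ⇒ total 201.
Compare {F2}: total 202.
Compare {F5}: total 217.
No size-1 selection does better; minimum is 201.

201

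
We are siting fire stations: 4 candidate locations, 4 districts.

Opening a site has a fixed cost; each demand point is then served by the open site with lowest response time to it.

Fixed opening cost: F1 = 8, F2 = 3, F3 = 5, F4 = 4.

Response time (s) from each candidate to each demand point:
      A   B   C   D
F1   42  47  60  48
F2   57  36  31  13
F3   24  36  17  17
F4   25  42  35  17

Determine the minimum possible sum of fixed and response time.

98

Open {F2, F3}: assign each demand point to its cheapest open site.
  A→F3 24, B→F2 36, C→F3 17, D→F2 13
  response time 90, fixed 8 → total 98.
Compare {F3}: response time 94 + fixed 5 = 99.
Compare {F2, F3, F4}: response time 90 + fixed 12 = 102.
Compare {F3, F4}: response time 94 + fixed 9 = 103.
All other subsets cost ≥ 99. Minimum total cost: 98.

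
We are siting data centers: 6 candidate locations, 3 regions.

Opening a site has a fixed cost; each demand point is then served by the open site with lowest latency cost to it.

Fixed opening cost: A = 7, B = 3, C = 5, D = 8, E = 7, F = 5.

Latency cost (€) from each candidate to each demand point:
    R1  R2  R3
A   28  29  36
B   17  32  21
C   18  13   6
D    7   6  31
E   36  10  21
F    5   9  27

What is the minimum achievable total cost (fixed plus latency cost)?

30

Open {C, F}: assign each demand point to its cheapest open site.
  R1→F 5, R2→F 9, R3→C 6
  latency cost 20, fixed 10 → total 30.
Compare {C, D}: latency cost 19 + fixed 13 = 32.
Compare {B, C, F}: latency cost 20 + fixed 13 = 33.
Compare {B, C, D}: latency cost 19 + fixed 16 = 35.
All other subsets cost ≥ 32. Minimum total cost: 30.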